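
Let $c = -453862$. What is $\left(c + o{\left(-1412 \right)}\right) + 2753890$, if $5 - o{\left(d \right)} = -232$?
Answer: $2300265$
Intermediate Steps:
$o{\left(d \right)} = 237$ ($o{\left(d \right)} = 5 - -232 = 5 + 232 = 237$)
$\left(c + o{\left(-1412 \right)}\right) + 2753890 = \left(-453862 + 237\right) + 2753890 = -453625 + 2753890 = 2300265$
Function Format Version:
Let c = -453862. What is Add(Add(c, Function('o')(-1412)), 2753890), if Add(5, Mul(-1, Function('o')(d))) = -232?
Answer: 2300265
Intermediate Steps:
Function('o')(d) = 237 (Function('o')(d) = Add(5, Mul(-1, -232)) = Add(5, 232) = 237)
Add(Add(c, Function('o')(-1412)), 2753890) = Add(Add(-453862, 237), 2753890) = Add(-453625, 2753890) = 2300265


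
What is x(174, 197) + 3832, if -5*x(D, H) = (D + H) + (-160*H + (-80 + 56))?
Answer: 50333/5 ≈ 10067.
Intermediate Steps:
x(D, H) = 24/5 - D/5 + 159*H/5 (x(D, H) = -((D + H) + (-160*H + (-80 + 56)))/5 = -((D + H) + (-160*H - 24))/5 = -((D + H) + (-24 - 160*H))/5 = -(-24 + D - 159*H)/5 = 24/5 - D/5 + 159*H/5)
x(174, 197) + 3832 = (24/5 - 1/5*174 + (159/5)*197) + 3832 = (24/5 - 174/5 + 31323/5) + 3832 = 31173/5 + 3832 = 50333/5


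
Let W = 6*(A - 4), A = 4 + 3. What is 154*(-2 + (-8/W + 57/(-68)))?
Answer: -154693/306 ≈ -505.53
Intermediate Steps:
A = 7
W = 18 (W = 6*(7 - 4) = 6*3 = 18)
154*(-2 + (-8/W + 57/(-68))) = 154*(-2 + (-8/18 + 57/(-68))) = 154*(-2 + (-8*1/18 + 57*(-1/68))) = 154*(-2 + (-4/9 - 57/68)) = 154*(-2 - 785/612) = 154*(-2009/612) = -154693/306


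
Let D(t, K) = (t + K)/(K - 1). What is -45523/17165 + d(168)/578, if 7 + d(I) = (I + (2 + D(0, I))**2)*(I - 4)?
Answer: 13161778811199/276697087930 ≈ 47.567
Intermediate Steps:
D(t, K) = (K + t)/(-1 + K)
d(I) = -7 + (-4 + I)*(I + (2 + I/(-1 + I))**2) (d(I) = -7 + (I + (2 + (I + 0)/(-1 + I))**2)*(I - 4) = -7 + (I + (2 + I/(-1 + I))**2)*(-4 + I) = -7 + (-4 + I)*(I + (2 + I/(-1 + I))**2))
-45523/17165 + d(168)/578 = -45523/17165 + ((-23 + 168**4 - 46*168**2 + 3*168**3 + 62*168)/(1 + 168**2 - 2*168))/578 = -45523*1/17165 + ((-23 + 796594176 - 46*28224 + 3*4741632 + 10416)/(1 + 28224 - 336))*(1/578) = -45523/17165 + ((-23 + 796594176 - 1298304 + 14224896 + 10416)/27889)*(1/578) = -45523/17165 + ((1/27889)*809531161)*(1/578) = -45523/17165 + (809531161/27889)*(1/578) = -45523/17165 + 809531161/16119842 = 13161778811199/276697087930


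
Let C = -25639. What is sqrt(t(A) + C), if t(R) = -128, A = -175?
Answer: 3*I*sqrt(2863) ≈ 160.52*I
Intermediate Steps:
sqrt(t(A) + C) = sqrt(-128 - 25639) = sqrt(-25767) = 3*I*sqrt(2863)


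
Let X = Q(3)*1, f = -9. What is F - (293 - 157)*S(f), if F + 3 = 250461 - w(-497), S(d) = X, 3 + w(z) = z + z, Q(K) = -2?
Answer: 251727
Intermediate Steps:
w(z) = -3 + 2*z (w(z) = -3 + (z + z) = -3 + 2*z)
X = -2 (X = -2*1 = -2)
S(d) = -2
F = 251455 (F = -3 + (250461 - (-3 + 2*(-497))) = -3 + (250461 - (-3 - 994)) = -3 + (250461 - 1*(-997)) = -3 + (250461 + 997) = -3 + 251458 = 251455)
F - (293 - 157)*S(f) = 251455 - (293 - 157)*(-2) = 251455 - 136*(-2) = 251455 - 1*(-272) = 251455 + 272 = 251727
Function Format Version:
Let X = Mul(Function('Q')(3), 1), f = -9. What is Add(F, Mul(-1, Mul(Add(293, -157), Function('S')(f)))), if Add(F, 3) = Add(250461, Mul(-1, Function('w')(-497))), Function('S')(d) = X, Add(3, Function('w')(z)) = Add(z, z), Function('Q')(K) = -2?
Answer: 251727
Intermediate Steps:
Function('w')(z) = Add(-3, Mul(2, z)) (Function('w')(z) = Add(-3, Add(z, z)) = Add(-3, Mul(2, z)))
X = -2 (X = Mul(-2, 1) = -2)
Function('S')(d) = -2
F = 251455 (F = Add(-3, Add(250461, Mul(-1, Add(-3, Mul(2, -497))))) = Add(-3, Add(250461, Mul(-1, Add(-3, -994)))) = Add(-3, Add(250461, Mul(-1, -997))) = Add(-3, Add(250461, 997)) = Add(-3, 251458) = 251455)
Add(F, Mul(-1, Mul(Add(293, -157), Function('S')(f)))) = Add(251455, Mul(-1, Mul(Add(293, -157), -2))) = Add(251455, Mul(-1, Mul(136, -2))) = Add(251455, Mul(-1, -272)) = Add(251455, 272) = 251727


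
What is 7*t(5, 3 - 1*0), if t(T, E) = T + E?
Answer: 56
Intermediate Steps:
t(T, E) = E + T
7*t(5, 3 - 1*0) = 7*((3 - 1*0) + 5) = 7*((3 + 0) + 5) = 7*(3 + 5) = 7*8 = 56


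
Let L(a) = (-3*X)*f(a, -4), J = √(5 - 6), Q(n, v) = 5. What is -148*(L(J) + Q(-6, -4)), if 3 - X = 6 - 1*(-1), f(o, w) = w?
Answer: 6364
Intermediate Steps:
J = I (J = √(-1) = I ≈ 1.0*I)
X = -4 (X = 3 - (6 - 1*(-1)) = 3 - (6 + 1) = 3 - 1*7 = 3 - 7 = -4)
L(a) = -48 (L(a) = -3*(-4)*(-4) = 12*(-4) = -48)
-148*(L(J) + Q(-6, -4)) = -148*(-48 + 5) = -148*(-43) = 6364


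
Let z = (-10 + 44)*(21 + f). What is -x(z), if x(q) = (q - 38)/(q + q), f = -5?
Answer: -253/544 ≈ -0.46507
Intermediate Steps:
z = 544 (z = (-10 + 44)*(21 - 5) = 34*16 = 544)
x(q) = (-38 + q)/(2*q) (x(q) = (-38 + q)/((2*q)) = (-38 + q)*(1/(2*q)) = (-38 + q)/(2*q))
-x(z) = -(-38 + 544)/(2*544) = -506/(2*544) = -1*253/544 = -253/544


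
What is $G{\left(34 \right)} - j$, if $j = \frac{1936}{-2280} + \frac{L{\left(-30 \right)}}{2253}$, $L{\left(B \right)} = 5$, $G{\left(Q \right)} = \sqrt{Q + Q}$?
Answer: $\frac{181267}{214035} + 2 \sqrt{17} \approx 9.0931$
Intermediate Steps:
$G{\left(Q \right)} = \sqrt{2} \sqrt{Q}$ ($G{\left(Q \right)} = \sqrt{2 Q} = \sqrt{2} \sqrt{Q}$)
$j = - \frac{181267}{214035}$ ($j = \frac{1936}{-2280} + \frac{5}{2253} = 1936 \left(- \frac{1}{2280}\right) + 5 \cdot \frac{1}{2253} = - \frac{242}{285} + \frac{5}{2253} = - \frac{181267}{214035} \approx -0.8469$)
$G{\left(34 \right)} - j = \sqrt{2} \sqrt{34} - - \frac{181267}{214035} = 2 \sqrt{17} + \frac{181267}{214035} = \frac{181267}{214035} + 2 \sqrt{17}$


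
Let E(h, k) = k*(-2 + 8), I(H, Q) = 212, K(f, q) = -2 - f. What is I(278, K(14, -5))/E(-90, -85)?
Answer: -106/255 ≈ -0.41569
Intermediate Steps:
E(h, k) = 6*k (E(h, k) = k*6 = 6*k)
I(278, K(14, -5))/E(-90, -85) = 212/((6*(-85))) = 212/(-510) = 212*(-1/510) = -106/255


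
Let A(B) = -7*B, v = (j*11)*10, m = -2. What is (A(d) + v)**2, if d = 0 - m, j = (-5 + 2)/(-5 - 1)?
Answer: 1681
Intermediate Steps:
j = 1/2 (j = -3/(-6) = -3*(-1/6) = 1/2 ≈ 0.50000)
v = 55 (v = ((1/2)*11)*10 = (11/2)*10 = 55)
d = 2 (d = 0 - 1*(-2) = 0 + 2 = 2)
(A(d) + v)**2 = (-7*2 + 55)**2 = (-14 + 55)**2 = 41**2 = 1681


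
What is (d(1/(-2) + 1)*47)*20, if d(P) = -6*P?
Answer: -2820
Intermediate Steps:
(d(1/(-2) + 1)*47)*20 = (-6*(1/(-2) + 1)*47)*20 = (-6*(1*(-1/2) + 1)*47)*20 = (-6*(-1/2 + 1)*47)*20 = (-6*1/2*47)*20 = -3*47*20 = -141*20 = -2820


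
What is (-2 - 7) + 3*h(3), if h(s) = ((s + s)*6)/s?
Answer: 27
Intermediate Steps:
h(s) = 12 (h(s) = ((2*s)*6)/s = (12*s)/s = 12)
(-2 - 7) + 3*h(3) = (-2 - 7) + 3*12 = -9 + 36 = 27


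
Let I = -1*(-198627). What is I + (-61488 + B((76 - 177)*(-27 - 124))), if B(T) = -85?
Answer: 137054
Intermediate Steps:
I = 198627
I + (-61488 + B((76 - 177)*(-27 - 124))) = 198627 + (-61488 - 85) = 198627 - 61573 = 137054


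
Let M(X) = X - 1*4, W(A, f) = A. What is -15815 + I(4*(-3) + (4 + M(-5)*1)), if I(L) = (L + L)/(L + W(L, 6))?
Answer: -15814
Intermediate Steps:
M(X) = -4 + X (M(X) = X - 4 = -4 + X)
I(L) = 1 (I(L) = (L + L)/(L + L) = (2*L)/((2*L)) = (2*L)*(1/(2*L)) = 1)
-15815 + I(4*(-3) + (4 + M(-5)*1)) = -15815 + 1 = -15814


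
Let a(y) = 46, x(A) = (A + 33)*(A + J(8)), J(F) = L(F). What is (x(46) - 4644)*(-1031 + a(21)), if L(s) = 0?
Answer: 994850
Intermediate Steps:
J(F) = 0
x(A) = A*(33 + A) (x(A) = (A + 33)*(A + 0) = (33 + A)*A = A*(33 + A))
(x(46) - 4644)*(-1031 + a(21)) = (46*(33 + 46) - 4644)*(-1031 + 46) = (46*79 - 4644)*(-985) = (3634 - 4644)*(-985) = -1010*(-985) = 994850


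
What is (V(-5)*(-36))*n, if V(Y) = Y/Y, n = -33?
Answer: 1188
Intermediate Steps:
V(Y) = 1
(V(-5)*(-36))*n = (1*(-36))*(-33) = -36*(-33) = 1188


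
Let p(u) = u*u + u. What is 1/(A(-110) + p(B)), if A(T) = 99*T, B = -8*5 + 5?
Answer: -1/9700 ≈ -0.00010309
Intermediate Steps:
B = -35 (B = -40 + 5 = -35)
p(u) = u + u² (p(u) = u² + u = u + u²)
1/(A(-110) + p(B)) = 1/(99*(-110) - 35*(1 - 35)) = 1/(-10890 - 35*(-34)) = 1/(-10890 + 1190) = 1/(-9700) = -1/9700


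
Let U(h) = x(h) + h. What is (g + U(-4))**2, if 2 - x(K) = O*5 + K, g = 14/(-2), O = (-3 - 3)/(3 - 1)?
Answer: 100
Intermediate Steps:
O = -3 (O = -6/2 = -6*1/2 = -3)
g = -7 (g = -1/2*14 = -7)
x(K) = 17 - K (x(K) = 2 - (-3*5 + K) = 2 - (-15 + K) = 2 + (15 - K) = 17 - K)
U(h) = 17 (U(h) = (17 - h) + h = 17)
(g + U(-4))**2 = (-7 + 17)**2 = 10**2 = 100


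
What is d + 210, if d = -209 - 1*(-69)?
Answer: 70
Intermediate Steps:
d = -140 (d = -209 + 69 = -140)
d + 210 = -140 + 210 = 70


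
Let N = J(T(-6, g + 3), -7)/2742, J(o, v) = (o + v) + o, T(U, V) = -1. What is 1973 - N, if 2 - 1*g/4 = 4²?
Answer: 1803325/914 ≈ 1973.0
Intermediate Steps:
g = -56 (g = 8 - 4*4² = 8 - 4*16 = 8 - 64 = -56)
J(o, v) = v + 2*o
N = -3/914 (N = (-7 + 2*(-1))/2742 = (-7 - 2)*(1/2742) = -9*1/2742 = -3/914 ≈ -0.0032823)
1973 - N = 1973 - 1*(-3/914) = 1973 + 3/914 = 1803325/914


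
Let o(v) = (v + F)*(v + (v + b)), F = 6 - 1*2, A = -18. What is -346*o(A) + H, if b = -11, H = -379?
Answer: -228047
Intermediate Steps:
F = 4 (F = 6 - 2 = 4)
o(v) = (-11 + 2*v)*(4 + v) (o(v) = (v + 4)*(v + (v - 11)) = (4 + v)*(v + (-11 + v)) = (4 + v)*(-11 + 2*v) = (-11 + 2*v)*(4 + v))
-346*o(A) + H = -346*(-44 - 3*(-18) + 2*(-18)²) - 379 = -346*(-44 + 54 + 2*324) - 379 = -346*(-44 + 54 + 648) - 379 = -346*658 - 379 = -227668 - 379 = -228047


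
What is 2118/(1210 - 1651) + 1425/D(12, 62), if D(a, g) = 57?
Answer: 2969/147 ≈ 20.197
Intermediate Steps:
2118/(1210 - 1651) + 1425/D(12, 62) = 2118/(1210 - 1651) + 1425/57 = 2118/(-441) + 1425*(1/57) = 2118*(-1/441) + 25 = -706/147 + 25 = 2969/147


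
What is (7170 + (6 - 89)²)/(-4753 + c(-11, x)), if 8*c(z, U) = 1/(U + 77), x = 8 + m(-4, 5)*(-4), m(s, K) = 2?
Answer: -8660344/2927847 ≈ -2.9579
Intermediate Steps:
x = 0 (x = 8 + 2*(-4) = 8 - 8 = 0)
c(z, U) = 1/(8*(77 + U)) (c(z, U) = 1/(8*(U + 77)) = 1/(8*(77 + U)))
(7170 + (6 - 89)²)/(-4753 + c(-11, x)) = (7170 + (6 - 89)²)/(-4753 + 1/(8*(77 + 0))) = (7170 + (-83)²)/(-4753 + (⅛)/77) = (7170 + 6889)/(-4753 + (⅛)*(1/77)) = 14059/(-4753 + 1/616) = 14059/(-2927847/616) = 14059*(-616/2927847) = -8660344/2927847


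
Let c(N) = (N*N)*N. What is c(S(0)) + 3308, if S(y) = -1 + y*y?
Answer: 3307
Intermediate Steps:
S(y) = -1 + y²
c(N) = N³ (c(N) = N²*N = N³)
c(S(0)) + 3308 = (-1 + 0²)³ + 3308 = (-1 + 0)³ + 3308 = (-1)³ + 3308 = -1 + 3308 = 3307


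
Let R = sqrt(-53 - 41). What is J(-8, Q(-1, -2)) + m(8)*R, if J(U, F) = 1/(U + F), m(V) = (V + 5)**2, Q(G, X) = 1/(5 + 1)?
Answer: -6/47 + 169*I*sqrt(94) ≈ -0.12766 + 1638.5*I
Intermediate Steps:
Q(G, X) = 1/6
m(V) = (5 + V)**2
J(U, F) = 1/(F + U)
R = I*sqrt(94) (R = sqrt(-94) = I*sqrt(94) ≈ 9.6954*I)
J(-8, Q(-1, -2)) + m(8)*R = 1/(1/6 - 8) + (5 + 8)**2*(I*sqrt(94)) = 1/(-47/6) + 13**2*(I*sqrt(94)) = -6/47 + 169*(I*sqrt(94)) = -6/47 + 169*I*sqrt(94)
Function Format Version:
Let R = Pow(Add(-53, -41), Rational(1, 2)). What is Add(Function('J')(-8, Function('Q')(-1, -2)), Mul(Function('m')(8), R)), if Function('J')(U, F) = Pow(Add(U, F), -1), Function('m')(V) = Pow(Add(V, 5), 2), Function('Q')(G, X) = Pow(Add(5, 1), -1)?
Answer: Add(Rational(-6, 47), Mul(169, I, Pow(94, Rational(1, 2)))) ≈ Add(-0.12766, Mul(1638.5, I))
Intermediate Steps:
Function('Q')(G, X) = Rational(1, 6) (Function('Q')(G, X) = Pow(6, -1) = Rational(1, 6))
Function('m')(V) = Pow(Add(5, V), 2)
Function('J')(U, F) = Pow(Add(F, U), -1)
R = Mul(I, Pow(94, Rational(1, 2))) (R = Pow(-94, Rational(1, 2)) = Mul(I, Pow(94, Rational(1, 2))) ≈ Mul(9.6954, I))
Add(Function('J')(-8, Function('Q')(-1, -2)), Mul(Function('m')(8), R)) = Add(Pow(Add(Rational(1, 6), -8), -1), Mul(Pow(Add(5, 8), 2), Mul(I, Pow(94, Rational(1, 2))))) = Add(Pow(Rational(-47, 6), -1), Mul(Pow(13, 2), Mul(I, Pow(94, Rational(1, 2))))) = Add(Rational(-6, 47), Mul(169, Mul(I, Pow(94, Rational(1, 2))))) = Add(Rational(-6, 47), Mul(169, I, Pow(94, Rational(1, 2))))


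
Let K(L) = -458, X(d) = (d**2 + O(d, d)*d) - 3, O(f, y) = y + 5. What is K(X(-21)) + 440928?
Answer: 440470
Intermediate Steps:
O(f, y) = 5 + y
X(d) = -3 + d**2 + d*(5 + d) (X(d) = (d**2 + (5 + d)*d) - 3 = (d**2 + d*(5 + d)) - 3 = -3 + d**2 + d*(5 + d))
K(X(-21)) + 440928 = -458 + 440928 = 440470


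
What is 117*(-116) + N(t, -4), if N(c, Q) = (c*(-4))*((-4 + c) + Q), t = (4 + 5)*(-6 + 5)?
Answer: -14184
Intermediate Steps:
t = -9 (t = 9*(-1) = -9)
N(c, Q) = -4*c*(-4 + Q + c) (N(c, Q) = (-4*c)*(-4 + Q + c) = -4*c*(-4 + Q + c))
117*(-116) + N(t, -4) = 117*(-116) + 4*(-9)*(4 - 1*(-4) - 1*(-9)) = -13572 + 4*(-9)*(4 + 4 + 9) = -13572 + 4*(-9)*17 = -13572 - 612 = -14184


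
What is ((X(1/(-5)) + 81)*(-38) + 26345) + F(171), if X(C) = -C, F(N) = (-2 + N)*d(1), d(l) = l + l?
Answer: 117987/5 ≈ 23597.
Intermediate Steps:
d(l) = 2*l
F(N) = -4 + 2*N (F(N) = (-2 + N)*(2*1) = (-2 + N)*2 = -4 + 2*N)
((X(1/(-5)) + 81)*(-38) + 26345) + F(171) = ((-1/(-5) + 81)*(-38) + 26345) + (-4 + 2*171) = ((-1*(-⅕) + 81)*(-38) + 26345) + (-4 + 342) = ((⅕ + 81)*(-38) + 26345) + 338 = ((406/5)*(-38) + 26345) + 338 = (-15428/5 + 26345) + 338 = 116297/5 + 338 = 117987/5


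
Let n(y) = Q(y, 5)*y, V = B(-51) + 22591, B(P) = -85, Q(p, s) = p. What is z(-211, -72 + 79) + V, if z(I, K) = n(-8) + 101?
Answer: 22671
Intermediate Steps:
V = 22506 (V = -85 + 22591 = 22506)
n(y) = y² (n(y) = y*y = y²)
z(I, K) = 165 (z(I, K) = (-8)² + 101 = 64 + 101 = 165)
z(-211, -72 + 79) + V = 165 + 22506 = 22671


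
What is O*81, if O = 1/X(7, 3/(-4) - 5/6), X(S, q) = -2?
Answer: -81/2 ≈ -40.500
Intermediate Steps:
O = -½ (O = 1/(-2) = -½ ≈ -0.50000)
O*81 = -½*81 = -81/2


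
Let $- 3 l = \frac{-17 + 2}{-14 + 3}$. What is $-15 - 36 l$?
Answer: $\frac{15}{11} \approx 1.3636$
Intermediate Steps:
$l = - \frac{5}{11}$ ($l = - \frac{\left(-17 + 2\right) \frac{1}{-14 + 3}}{3} = - \frac{\left(-15\right) \frac{1}{-11}}{3} = - \frac{\left(-15\right) \left(- \frac{1}{11}\right)}{3} = \left(- \frac{1}{3}\right) \frac{15}{11} = - \frac{5}{11} \approx -0.45455$)
$-15 - 36 l = -15 - - \frac{180}{11} = -15 + \frac{180}{11} = \frac{15}{11}$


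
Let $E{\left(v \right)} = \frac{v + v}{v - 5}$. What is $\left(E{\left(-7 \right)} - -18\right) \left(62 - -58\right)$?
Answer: $2300$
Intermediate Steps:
$E{\left(v \right)} = \frac{2 v}{-5 + v}$
$\left(E{\left(-7 \right)} - -18\right) \left(62 - -58\right) = \left(2 \left(-7\right) \frac{1}{-5 - 7} - -18\right) \left(62 - -58\right) = \left(2 \left(-7\right) \frac{1}{-12} + 18\right) \left(62 + 58\right) = \left(2 \left(-7\right) \left(- \frac{1}{12}\right) + 18\right) 120 = \left(\frac{7}{6} + 18\right) 120 = \frac{115}{6} \cdot 120 = 2300$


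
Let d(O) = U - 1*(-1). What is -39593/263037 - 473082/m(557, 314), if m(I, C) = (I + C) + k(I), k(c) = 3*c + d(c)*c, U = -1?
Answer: -62269357720/334320027 ≈ -186.26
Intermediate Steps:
d(O) = 0 (d(O) = -1 - 1*(-1) = -1 + 1 = 0)
k(c) = 3*c (k(c) = 3*c + 0*c = 3*c + 0 = 3*c)
m(I, C) = C + 4*I (m(I, C) = (I + C) + 3*I = (C + I) + 3*I = C + 4*I)
-39593/263037 - 473082/m(557, 314) = -39593/263037 - 473082/(314 + 4*557) = -39593*1/263037 - 473082/(314 + 2228) = -39593/263037 - 473082/2542 = -39593/263037 - 473082*1/2542 = -39593/263037 - 236541/1271 = -62269357720/334320027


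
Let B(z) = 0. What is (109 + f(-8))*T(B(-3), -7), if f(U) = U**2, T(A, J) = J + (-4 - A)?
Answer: -1903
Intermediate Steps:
T(A, J) = -4 + J - A
(109 + f(-8))*T(B(-3), -7) = (109 + (-8)**2)*(-4 - 7 - 1*0) = (109 + 64)*(-4 - 7 + 0) = 173*(-11) = -1903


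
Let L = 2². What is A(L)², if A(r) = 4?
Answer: 16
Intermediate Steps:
L = 4
A(L)² = 4² = 16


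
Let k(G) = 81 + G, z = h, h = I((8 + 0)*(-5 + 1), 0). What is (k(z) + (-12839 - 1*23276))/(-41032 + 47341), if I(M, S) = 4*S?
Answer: -36034/6309 ≈ -5.7115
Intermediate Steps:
h = 0 (h = 4*0 = 0)
z = 0
(k(z) + (-12839 - 1*23276))/(-41032 + 47341) = ((81 + 0) + (-12839 - 1*23276))/(-41032 + 47341) = (81 + (-12839 - 23276))/6309 = (81 - 36115)*(1/6309) = -36034*1/6309 = -36034/6309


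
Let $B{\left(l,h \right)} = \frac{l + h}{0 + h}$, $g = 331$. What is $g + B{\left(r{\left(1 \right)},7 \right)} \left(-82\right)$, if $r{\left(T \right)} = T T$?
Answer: $\frac{1661}{7} \approx 237.29$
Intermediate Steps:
$r{\left(T \right)} = T^{2}$
$B{\left(l,h \right)} = \frac{h + l}{h}$
$g + B{\left(r{\left(1 \right)},7 \right)} \left(-82\right) = 331 + \frac{7 + 1^{2}}{7} \left(-82\right) = 331 + \frac{7 + 1}{7} \left(-82\right) = 331 + \frac{1}{7} \cdot 8 \left(-82\right) = 331 + \frac{8}{7} \left(-82\right) = 331 - \frac{656}{7} = \frac{1661}{7}$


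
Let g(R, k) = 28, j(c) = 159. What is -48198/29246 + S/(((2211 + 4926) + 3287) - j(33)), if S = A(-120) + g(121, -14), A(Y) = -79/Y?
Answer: -29634859703/18012611400 ≈ -1.6452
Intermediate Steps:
S = 3439/120 (S = -79/(-120) + 28 = -79*(-1/120) + 28 = 79/120 + 28 = 3439/120 ≈ 28.658)
-48198/29246 + S/(((2211 + 4926) + 3287) - j(33)) = -48198/29246 + 3439/(120*(((2211 + 4926) + 3287) - 1*159)) = -48198*1/29246 + 3439/(120*((7137 + 3287) - 159)) = -24099/14623 + 3439/(120*(10424 - 159)) = -24099/14623 + (3439/120)/10265 = -24099/14623 + (3439/120)*(1/10265) = -24099/14623 + 3439/1231800 = -29634859703/18012611400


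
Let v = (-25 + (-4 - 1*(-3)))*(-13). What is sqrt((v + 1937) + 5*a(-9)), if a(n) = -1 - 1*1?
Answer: sqrt(2265) ≈ 47.592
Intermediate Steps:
a(n) = -2 (a(n) = -1 - 1 = -2)
v = 338 (v = (-25 + (-4 + 3))*(-13) = (-25 - 1)*(-13) = -26*(-13) = 338)
sqrt((v + 1937) + 5*a(-9)) = sqrt((338 + 1937) + 5*(-2)) = sqrt(2275 - 10) = sqrt(2265)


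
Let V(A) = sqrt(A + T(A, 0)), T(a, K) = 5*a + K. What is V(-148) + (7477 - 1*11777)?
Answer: -4300 + 2*I*sqrt(222) ≈ -4300.0 + 29.799*I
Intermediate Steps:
T(a, K) = K + 5*a
V(A) = sqrt(6)*sqrt(A) (V(A) = sqrt(A + (0 + 5*A)) = sqrt(A + 5*A) = sqrt(6*A) = sqrt(6)*sqrt(A))
V(-148) + (7477 - 1*11777) = sqrt(6)*sqrt(-148) + (7477 - 1*11777) = sqrt(6)*(2*I*sqrt(37)) + (7477 - 11777) = 2*I*sqrt(222) - 4300 = -4300 + 2*I*sqrt(222)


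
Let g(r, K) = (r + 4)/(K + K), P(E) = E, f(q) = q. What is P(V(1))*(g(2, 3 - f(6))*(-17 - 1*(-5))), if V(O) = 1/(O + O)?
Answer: 6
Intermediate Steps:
V(O) = 1/(2*O)
g(r, K) = (4 + r)/(2*K) (g(r, K) = (4 + r)/((2*K)) = (4 + r)*(1/(2*K)) = (4 + r)/(2*K))
P(V(1))*(g(2, 3 - f(6))*(-17 - 1*(-5))) = ((½)/1)*(((4 + 2)/(2*(3 - 1*6)))*(-17 - 1*(-5))) = ((½)*1)*(((½)*6/(3 - 6))*(-17 + 5)) = (((½)*6/(-3))*(-12))/2 = (((½)*(-⅓)*6)*(-12))/2 = (-1*(-12))/2 = (½)*12 = 6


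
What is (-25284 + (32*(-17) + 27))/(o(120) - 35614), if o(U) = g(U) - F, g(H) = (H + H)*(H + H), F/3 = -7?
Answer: -25801/22007 ≈ -1.1724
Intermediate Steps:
F = -21 (F = 3*(-7) = -21)
g(H) = 4*H² (g(H) = (2*H)*(2*H) = 4*H²)
o(U) = 21 + 4*U² (o(U) = 4*U² - 1*(-21) = 4*U² + 21 = 21 + 4*U²)
(-25284 + (32*(-17) + 27))/(o(120) - 35614) = (-25284 + (32*(-17) + 27))/((21 + 4*120²) - 35614) = (-25284 + (-544 + 27))/((21 + 4*14400) - 35614) = (-25284 - 517)/((21 + 57600) - 35614) = -25801/(57621 - 35614) = -25801/22007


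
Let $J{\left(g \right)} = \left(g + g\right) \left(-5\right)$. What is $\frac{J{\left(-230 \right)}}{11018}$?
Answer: $\frac{1150}{5509} \approx 0.20875$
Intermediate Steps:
$J{\left(g \right)} = - 10 g$ ($J{\left(g \right)} = 2 g \left(-5\right) = - 10 g$)
$\frac{J{\left(-230 \right)}}{11018} = \frac{\left(-10\right) \left(-230\right)}{11018} = 2300 \cdot \frac{1}{11018} = \frac{1150}{5509}$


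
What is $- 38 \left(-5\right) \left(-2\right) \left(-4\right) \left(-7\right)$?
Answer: $-10640$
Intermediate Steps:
$- 38 \left(-5\right) \left(-2\right) \left(-4\right) \left(-7\right) = - 38 \cdot 10 \left(-4\right) \left(-7\right) = \left(-38\right) \left(-40\right) \left(-7\right) = 1520 \left(-7\right) = -10640$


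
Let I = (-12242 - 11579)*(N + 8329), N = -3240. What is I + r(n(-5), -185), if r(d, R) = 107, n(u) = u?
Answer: -121224962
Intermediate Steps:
I = -121225069 (I = (-12242 - 11579)*(-3240 + 8329) = -23821*5089 = -121225069)
I + r(n(-5), -185) = -121225069 + 107 = -121224962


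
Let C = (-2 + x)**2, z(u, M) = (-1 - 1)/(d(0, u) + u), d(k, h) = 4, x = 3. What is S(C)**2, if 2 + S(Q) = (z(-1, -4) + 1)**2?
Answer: 289/81 ≈ 3.5679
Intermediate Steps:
z(u, M) = -2/(4 + u) (z(u, M) = (-1 - 1)/(4 + u) = -2/(4 + u))
C = 1 (C = (-2 + 3)**2 = 1**2 = 1)
S(Q) = -17/9 (S(Q) = -2 + (-2/(4 - 1) + 1)**2 = -2 + (-2/3 + 1)**2 = -2 + (1/3)**2 = -2 + 1/9 = -17/9)
S(C)**2 = (-17/9)**2 = 289/81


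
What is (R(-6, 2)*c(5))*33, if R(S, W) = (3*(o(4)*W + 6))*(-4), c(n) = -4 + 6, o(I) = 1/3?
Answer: -5280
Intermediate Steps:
o(I) = 1/3
c(n) = 2
R(S, W) = -72 - 4*W (R(S, W) = (3*(W/3 + 6))*(-4) = (3*(6 + W/3))*(-4) = (18 + W)*(-4) = -72 - 4*W)
(R(-6, 2)*c(5))*33 = ((-72 - 4*2)*2)*33 = ((-72 - 8)*2)*33 = -80*2*33 = -160*33 = -5280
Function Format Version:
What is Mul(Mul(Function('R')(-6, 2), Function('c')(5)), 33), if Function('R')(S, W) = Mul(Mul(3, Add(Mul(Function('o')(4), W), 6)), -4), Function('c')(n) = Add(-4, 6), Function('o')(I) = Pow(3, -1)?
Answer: -5280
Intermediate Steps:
Function('o')(I) = Rational(1, 3)
Function('c')(n) = 2
Function('R')(S, W) = Add(-72, Mul(-4, W)) (Function('R')(S, W) = Mul(Mul(3, Add(Mul(Rational(1, 3), W), 6)), -4) = Mul(Mul(3, Add(6, Mul(Rational(1, 3), W))), -4) = Mul(Add(18, W), -4) = Add(-72, Mul(-4, W)))
Mul(Mul(Function('R')(-6, 2), Function('c')(5)), 33) = Mul(Mul(Add(-72, Mul(-4, 2)), 2), 33) = Mul(Mul(Add(-72, -8), 2), 33) = Mul(Mul(-80, 2), 33) = Mul(-160, 33) = -5280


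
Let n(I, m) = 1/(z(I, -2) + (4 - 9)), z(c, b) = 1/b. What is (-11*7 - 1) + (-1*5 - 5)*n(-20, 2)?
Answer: -838/11 ≈ -76.182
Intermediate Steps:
n(I, m) = -2/11 (n(I, m) = 1/(1/(-2) + (4 - 9)) = 1/(-1/2 - 5) = 1/(-11/2) = -2/11)
(-11*7 - 1) + (-1*5 - 5)*n(-20, 2) = (-11*7 - 1) + (-1*5 - 5)*(-2/11) = (-77 - 1) + (-5 - 5)*(-2/11) = -78 - 10*(-2/11) = -78 + 20/11 = -838/11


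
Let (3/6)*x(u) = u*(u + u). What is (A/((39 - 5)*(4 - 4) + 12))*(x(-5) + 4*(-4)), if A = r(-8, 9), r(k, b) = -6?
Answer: -42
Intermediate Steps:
x(u) = 4*u**2 (x(u) = 2*(u*(u + u)) = 2*(u*(2*u)) = 2*(2*u**2) = 4*u**2)
A = -6
(A/((39 - 5)*(4 - 4) + 12))*(x(-5) + 4*(-4)) = (-6/((39 - 5)*(4 - 4) + 12))*(4*(-5)**2 + 4*(-4)) = (-6/(34*0 + 12))*(4*25 - 16) = (-6/(0 + 12))*(100 - 16) = -6/12*84 = -6*1/12*84 = -1/2*84 = -42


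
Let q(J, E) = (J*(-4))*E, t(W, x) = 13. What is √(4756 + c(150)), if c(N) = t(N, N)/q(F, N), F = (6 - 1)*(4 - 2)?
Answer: √428039805/300 ≈ 68.964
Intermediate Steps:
F = 10 (F = 5*2 = 10)
q(J, E) = -4*E*J (q(J, E) = (-4*J)*E = -4*E*J)
c(N) = -13/(40*N) (c(N) = 13/((-4*N*10)) = 13/((-40*N)) = 13*(-1/(40*N)) = -13/(40*N))
√(4756 + c(150)) = √(4756 - 13/40/150) = √(4756 - 13/40*1/150) = √(4756 - 13/6000) = √(28535987/6000) = √428039805/300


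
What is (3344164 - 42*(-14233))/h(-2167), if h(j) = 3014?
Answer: 1970975/1507 ≈ 1307.9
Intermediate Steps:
(3344164 - 42*(-14233))/h(-2167) = (3344164 - 42*(-14233))/3014 = (3344164 + 597786)*(1/3014) = 3941950*(1/3014) = 1970975/1507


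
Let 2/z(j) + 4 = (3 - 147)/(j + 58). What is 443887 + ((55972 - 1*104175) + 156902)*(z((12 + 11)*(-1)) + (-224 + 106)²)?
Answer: 214979759881/142 ≈ 1.5139e+9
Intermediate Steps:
z(j) = 2/(-4 - 144/(58 + j)) (z(j) = 2/(-4 + (3 - 147)/(j + 58)) = 2/(-4 - 144/(58 + j)))
443887 + ((55972 - 1*104175) + 156902)*(z((12 + 11)*(-1)) + (-224 + 106)²) = 443887 + ((55972 - 1*104175) + 156902)*((-58 - (12 + 11)*(-1))/(2*(94 + (12 + 11)*(-1))) + (-224 + 106)²) = 443887 + ((55972 - 104175) + 156902)*((-58 - 23*(-1))/(2*(94 + 23*(-1))) + (-118)²) = 443887 + (-48203 + 156902)*((-58 - 1*(-23))/(2*(94 - 23)) + 13924) = 443887 + 108699*((½)*(-58 + 23)/71 + 13924) = 443887 + 108699*((½)*(1/71)*(-35) + 13924) = 443887 + 108699*(-35/142 + 13924) = 443887 + 108699*(1977173/142) = 443887 + 214916727927/142 = 214979759881/142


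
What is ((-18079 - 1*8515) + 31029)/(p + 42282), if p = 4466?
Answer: 4435/46748 ≈ 0.094870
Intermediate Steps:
((-18079 - 1*8515) + 31029)/(p + 42282) = ((-18079 - 1*8515) + 31029)/(4466 + 42282) = ((-18079 - 8515) + 31029)/46748 = (-26594 + 31029)*(1/46748) = 4435*(1/46748) = 4435/46748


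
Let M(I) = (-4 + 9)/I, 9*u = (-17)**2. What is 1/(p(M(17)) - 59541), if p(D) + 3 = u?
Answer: -9/535607 ≈ -1.6803e-5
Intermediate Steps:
u = 289/9 (u = (1/9)*(-17)**2 = (1/9)*289 = 289/9 ≈ 32.111)
M(I) = 5/I
p(D) = 262/9 (p(D) = -3 + 289/9 = 262/9)
1/(p(M(17)) - 59541) = 1/(262/9 - 59541) = 1/(-535607/9) = -9/535607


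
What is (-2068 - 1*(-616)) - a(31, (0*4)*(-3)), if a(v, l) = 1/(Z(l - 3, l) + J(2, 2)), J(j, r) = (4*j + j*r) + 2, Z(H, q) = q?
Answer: -20329/14 ≈ -1452.1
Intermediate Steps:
J(j, r) = 2 + 4*j + j*r
a(v, l) = 1/(14 + l) (a(v, l) = 1/(l + (2 + 4*2 + 2*2)) = 1/(l + (2 + 8 + 4)) = 1/(l + 14) = 1/(14 + l))
(-2068 - 1*(-616)) - a(31, (0*4)*(-3)) = (-2068 - 1*(-616)) - 1/(14 + (0*4)*(-3)) = (-2068 + 616) - 1/(14 + 0*(-3)) = -1452 - 1/(14 + 0) = -1452 - 1/14 = -20329/14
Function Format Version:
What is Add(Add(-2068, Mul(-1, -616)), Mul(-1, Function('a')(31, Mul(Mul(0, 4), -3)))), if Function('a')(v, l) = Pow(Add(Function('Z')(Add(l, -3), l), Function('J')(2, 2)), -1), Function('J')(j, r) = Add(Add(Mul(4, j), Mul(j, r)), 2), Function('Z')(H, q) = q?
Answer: Rational(-20329, 14) ≈ -1452.1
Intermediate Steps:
Function('J')(j, r) = Add(2, Mul(4, j), Mul(j, r))
Function('a')(v, l) = Pow(Add(14, l), -1) (Function('a')(v, l) = Pow(Add(l, Add(2, Mul(4, 2), Mul(2, 2))), -1) = Pow(Add(l, Add(2, 8, 4)), -1) = Pow(Add(l, 14), -1) = Pow(Add(14, l), -1))
Add(Add(-2068, Mul(-1, -616)), Mul(-1, Function('a')(31, Mul(Mul(0, 4), -3)))) = Add(Add(-2068, Mul(-1, -616)), Mul(-1, Pow(Add(14, Mul(Mul(0, 4), -3)), -1))) = Add(Add(-2068, 616), Mul(-1, Pow(Add(14, Mul(0, -3)), -1))) = Add(-1452, Mul(-1, Pow(Add(14, 0), -1))) = Add(-1452, Mul(-1, Pow(14, -1))) = Add(-1452, Mul(-1, Rational(1, 14))) = Add(-1452, Rational(-1, 14)) = Rational(-20329, 14)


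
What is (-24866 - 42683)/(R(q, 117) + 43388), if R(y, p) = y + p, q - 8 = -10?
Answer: -67549/43503 ≈ -1.5527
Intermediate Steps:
q = -2 (q = 8 - 10 = -2)
R(y, p) = p + y
(-24866 - 42683)/(R(q, 117) + 43388) = (-24866 - 42683)/((117 - 2) + 43388) = -67549/(115 + 43388) = -67549/43503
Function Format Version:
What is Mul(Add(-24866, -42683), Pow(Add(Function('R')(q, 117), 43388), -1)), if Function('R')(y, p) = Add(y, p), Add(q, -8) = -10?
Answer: Rational(-67549, 43503) ≈ -1.5527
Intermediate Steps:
q = -2 (q = Add(8, -10) = -2)
Function('R')(y, p) = Add(p, y)
Mul(Add(-24866, -42683), Pow(Add(Function('R')(q, 117), 43388), -1)) = Mul(Add(-24866, -42683), Pow(Add(Add(117, -2), 43388), -1)) = Mul(-67549, Pow(Add(115, 43388), -1)) = Mul(-67549, Pow(43503, -1)) = Mul(-67549, Rational(1, 43503)) = Rational(-67549, 43503)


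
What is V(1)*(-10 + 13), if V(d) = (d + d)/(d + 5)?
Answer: 1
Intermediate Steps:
V(d) = 2*d/(5 + d) (V(d) = (2*d)/(5 + d) = 2*d/(5 + d))
V(1)*(-10 + 13) = (2*1/(5 + 1))*(-10 + 13) = (2*1/6)*3 = (2*1*(1/6))*3 = (1/3)*3 = 1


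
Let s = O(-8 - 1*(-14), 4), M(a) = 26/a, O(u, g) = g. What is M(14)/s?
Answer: 13/28 ≈ 0.46429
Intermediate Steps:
s = 4
M(14)/s = (26/14)/4 = (26*(1/14))*(1/4) = (13/7)*(1/4) = 13/28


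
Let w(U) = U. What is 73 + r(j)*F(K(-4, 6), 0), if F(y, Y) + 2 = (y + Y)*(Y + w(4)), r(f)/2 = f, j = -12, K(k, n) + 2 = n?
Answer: -263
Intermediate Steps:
K(k, n) = -2 + n
r(f) = 2*f
F(y, Y) = -2 + (4 + Y)*(Y + y) (F(y, Y) = -2 + (y + Y)*(Y + 4) = -2 + (Y + y)*(4 + Y) = -2 + (4 + Y)*(Y + y))
73 + r(j)*F(K(-4, 6), 0) = 73 + (2*(-12))*(-2 + 0² + 4*0 + 4*(-2 + 6) + 0*(-2 + 6)) = 73 - 24*(-2 + 0 + 0 + 4*4 + 0*4) = 73 - 24*(-2 + 0 + 0 + 16 + 0) = 73 - 24*14 = 73 - 336 = -263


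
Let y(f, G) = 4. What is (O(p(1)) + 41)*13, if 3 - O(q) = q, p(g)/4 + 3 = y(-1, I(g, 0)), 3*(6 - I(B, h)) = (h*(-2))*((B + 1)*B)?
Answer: 520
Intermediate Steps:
I(B, h) = 6 + 2*B*h*(1 + B)/3 (I(B, h) = 6 - h*(-2)*(B + 1)*B/3 = 6 - (-2*h)*(1 + B)*B/3 = 6 - (-2*h)*B*(1 + B)/3 = 6 - (-2)*B*h*(1 + B)/3 = 6 + 2*B*h*(1 + B)/3)
p(g) = 4 (p(g) = -12 + 4*4 = -12 + 16 = 4)
O(q) = 3 - q
(O(p(1)) + 41)*13 = ((3 - 1*4) + 41)*13 = ((3 - 4) + 41)*13 = (-1 + 41)*13 = 40*13 = 520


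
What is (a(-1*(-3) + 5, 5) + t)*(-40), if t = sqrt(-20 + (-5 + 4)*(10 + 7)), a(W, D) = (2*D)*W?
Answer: -3200 - 40*I*sqrt(37) ≈ -3200.0 - 243.31*I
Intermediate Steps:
a(W, D) = 2*D*W
t = I*sqrt(37) (t = sqrt(-20 - 1*17) = sqrt(-20 - 17) = sqrt(-37) = I*sqrt(37) ≈ 6.0828*I)
(a(-1*(-3) + 5, 5) + t)*(-40) = (2*5*(-1*(-3) + 5) + I*sqrt(37))*(-40) = (2*5*(3 + 5) + I*sqrt(37))*(-40) = (2*5*8 + I*sqrt(37))*(-40) = (80 + I*sqrt(37))*(-40) = -3200 - 40*I*sqrt(37)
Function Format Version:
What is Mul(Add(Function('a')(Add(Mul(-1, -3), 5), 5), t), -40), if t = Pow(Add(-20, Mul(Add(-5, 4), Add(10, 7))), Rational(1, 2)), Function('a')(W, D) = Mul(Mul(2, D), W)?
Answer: Add(-3200, Mul(-40, I, Pow(37, Rational(1, 2)))) ≈ Add(-3200.0, Mul(-243.31, I))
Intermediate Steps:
Function('a')(W, D) = Mul(2, D, W)
t = Mul(I, Pow(37, Rational(1, 2))) (t = Pow(Add(-20, Mul(-1, 17)), Rational(1, 2)) = Pow(Add(-20, -17), Rational(1, 2)) = Pow(-37, Rational(1, 2)) = Mul(I, Pow(37, Rational(1, 2))) ≈ Mul(6.0828, I))
Mul(Add(Function('a')(Add(Mul(-1, -3), 5), 5), t), -40) = Mul(Add(Mul(2, 5, Add(Mul(-1, -3), 5)), Mul(I, Pow(37, Rational(1, 2)))), -40) = Mul(Add(Mul(2, 5, Add(3, 5)), Mul(I, Pow(37, Rational(1, 2)))), -40) = Mul(Add(Mul(2, 5, 8), Mul(I, Pow(37, Rational(1, 2)))), -40) = Mul(Add(80, Mul(I, Pow(37, Rational(1, 2)))), -40) = Add(-3200, Mul(-40, I, Pow(37, Rational(1, 2))))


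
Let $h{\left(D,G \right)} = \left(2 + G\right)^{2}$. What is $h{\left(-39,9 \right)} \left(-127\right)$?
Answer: $-15367$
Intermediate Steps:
$h{\left(-39,9 \right)} \left(-127\right) = \left(2 + 9\right)^{2} \left(-127\right) = 11^{2} \left(-127\right) = 121 \left(-127\right) = -15367$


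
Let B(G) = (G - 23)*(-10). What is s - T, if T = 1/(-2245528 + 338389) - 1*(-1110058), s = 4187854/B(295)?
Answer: -2883160879367813/2593709040 ≈ -1.1116e+6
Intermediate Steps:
B(G) = 230 - 10*G (B(G) = (-23 + G)*(-10) = 230 - 10*G)
s = -2093927/1360 (s = 4187854/(230 - 10*295) = 4187854/(230 - 2950) = 4187854/(-2720) = 4187854*(-1/2720) = -2093927/1360 ≈ -1539.7)
T = 2117034904061/1907139 (T = 1/(-1907139) + 1110058 = -1/1907139 + 1110058 = 2117034904061/1907139 ≈ 1.1101e+6)
s - T = -2093927/1360 - 1*2117034904061/1907139 = -2093927/1360 - 2117034904061/1907139 = -2883160879367813/2593709040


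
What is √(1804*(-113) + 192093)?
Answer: I*√11759 ≈ 108.44*I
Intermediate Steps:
√(1804*(-113) + 192093) = √(-203852 + 192093) = √(-11759) = I*√11759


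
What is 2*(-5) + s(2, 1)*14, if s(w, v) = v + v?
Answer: 18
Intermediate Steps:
s(w, v) = 2*v
2*(-5) + s(2, 1)*14 = 2*(-5) + (2*1)*14 = -10 + 2*14 = -10 + 28 = 18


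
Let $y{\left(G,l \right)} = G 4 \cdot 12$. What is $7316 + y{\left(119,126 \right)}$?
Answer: $13028$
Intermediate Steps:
$y{\left(G,l \right)} = 48 G$ ($y{\left(G,l \right)} = 4 G 12 = 48 G$)
$7316 + y{\left(119,126 \right)} = 7316 + 48 \cdot 119 = 7316 + 5712 = 13028$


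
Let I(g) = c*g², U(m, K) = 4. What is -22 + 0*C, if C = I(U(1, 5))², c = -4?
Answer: -22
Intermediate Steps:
I(g) = -4*g²
C = 4096 (C = (-4*4²)² = (-4*16)² = (-64)² = 4096)
-22 + 0*C = -22 + 0*4096 = -22 + 0 = -22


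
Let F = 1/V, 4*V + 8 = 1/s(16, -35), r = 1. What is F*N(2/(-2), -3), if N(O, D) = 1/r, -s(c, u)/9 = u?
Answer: -1260/2519 ≈ -0.50020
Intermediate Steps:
s(c, u) = -9*u
V = -2519/1260 (V = -2 + 1/(4*((-9*(-35)))) = -2 + (¼)/315 = -2 + (¼)*(1/315) = -2 + 1/1260 = -2519/1260 ≈ -1.9992)
N(O, D) = 1 (N(O, D) = 1/1 = 1*1 = 1)
F = -1260/2519 (F = 1/(-2519/1260) = -1260/2519 ≈ -0.50020)
F*N(2/(-2), -3) = -1260/2519*1 = -1260/2519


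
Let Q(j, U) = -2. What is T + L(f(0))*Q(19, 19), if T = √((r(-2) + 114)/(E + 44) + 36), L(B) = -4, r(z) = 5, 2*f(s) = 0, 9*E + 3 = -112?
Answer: 8 + 3*√349283/281 ≈ 14.310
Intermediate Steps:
E = -115/9 (E = -⅓ + (⅑)*(-112) = -⅓ - 112/9 = -115/9 ≈ -12.778)
f(s) = 0 (f(s) = (½)*0 = 0)
T = 3*√349283/281 (T = √((5 + 114)/(-115/9 + 44) + 36) = √(119/(281/9) + 36) = √(119*(9/281) + 36) = √(1071/281 + 36) = √(11187/281) = 3*√349283/281 ≈ 6.3096)
T + L(f(0))*Q(19, 19) = 3*√349283/281 - 4*(-2) = 3*√349283/281 + 8 = 8 + 3*√349283/281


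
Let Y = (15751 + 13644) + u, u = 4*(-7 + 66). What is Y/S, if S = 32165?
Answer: 4233/4595 ≈ 0.92122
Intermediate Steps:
u = 236 (u = 4*59 = 236)
Y = 29631 (Y = (15751 + 13644) + 236 = 29395 + 236 = 29631)
Y/S = 29631/32165 = 29631*(1/32165) = 4233/4595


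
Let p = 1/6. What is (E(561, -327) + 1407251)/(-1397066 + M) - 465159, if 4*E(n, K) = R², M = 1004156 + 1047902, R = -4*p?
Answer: -685516537073/1473732 ≈ -4.6516e+5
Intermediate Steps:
p = ⅙ (p = 1*(⅙) = ⅙ ≈ 0.16667)
R = -⅔ (R = -4*⅙ = -⅔ ≈ -0.66667)
M = 2052058
E(n, K) = ⅑ (E(n, K) = (-⅔)²/4 = (¼)*(4/9) = ⅑)
(E(561, -327) + 1407251)/(-1397066 + M) - 465159 = (⅑ + 1407251)/(-1397066 + 2052058) - 465159 = (12665260/9)/654992 - 465159 = (12665260/9)*(1/654992) - 465159 = 3166315/1473732 - 465159 = -685516537073/1473732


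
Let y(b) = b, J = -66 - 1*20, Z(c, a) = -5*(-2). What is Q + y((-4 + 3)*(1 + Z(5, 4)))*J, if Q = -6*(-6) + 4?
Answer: 986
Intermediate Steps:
Z(c, a) = 10
J = -86 (J = -66 - 20 = -86)
Q = 40 (Q = 36 + 4 = 40)
Q + y((-4 + 3)*(1 + Z(5, 4)))*J = 40 + ((-4 + 3)*(1 + 10))*(-86) = 40 - 1*11*(-86) = 40 - 11*(-86) = 40 + 946 = 986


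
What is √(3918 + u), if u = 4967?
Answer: √8885 ≈ 94.260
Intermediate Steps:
√(3918 + u) = √(3918 + 4967) = √8885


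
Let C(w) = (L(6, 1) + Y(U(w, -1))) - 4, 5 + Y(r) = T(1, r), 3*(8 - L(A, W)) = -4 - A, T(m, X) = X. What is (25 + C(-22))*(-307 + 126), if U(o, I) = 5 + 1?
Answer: -18100/3 ≈ -6033.3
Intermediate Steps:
L(A, W) = 28/3 + A/3 (L(A, W) = 8 - (-4 - A)/3 = 8 + (4/3 + A/3) = 28/3 + A/3)
U(o, I) = 6
Y(r) = -5 + r
C(w) = 25/3 (C(w) = ((28/3 + (⅓)*6) + (-5 + 6)) - 4 = ((28/3 + 2) + 1) - 4 = (34/3 + 1) - 4 = 37/3 - 4 = 25/3)
(25 + C(-22))*(-307 + 126) = (25 + 25/3)*(-307 + 126) = (100/3)*(-181) = -18100/3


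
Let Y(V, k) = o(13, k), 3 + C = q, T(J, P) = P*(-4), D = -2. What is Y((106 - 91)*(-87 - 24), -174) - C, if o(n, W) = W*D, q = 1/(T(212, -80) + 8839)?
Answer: 3214808/9159 ≈ 351.00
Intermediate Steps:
T(J, P) = -4*P
q = 1/9159 (q = 1/(-4*(-80) + 8839) = 1/(320 + 8839) = 1/9159 ≈ 0.00010918)
o(n, W) = -2*W (o(n, W) = W*(-2) = -2*W)
C = -27476/9159 (C = -3 + 1/9159 = -27476/9159 ≈ -2.9999)
Y(V, k) = -2*k
Y((106 - 91)*(-87 - 24), -174) - C = -2*(-174) - 1*(-27476/9159) = 348 + 27476/9159 = 3214808/9159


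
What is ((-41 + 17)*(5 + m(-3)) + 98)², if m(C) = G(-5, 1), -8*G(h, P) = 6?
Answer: 16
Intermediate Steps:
G(h, P) = -¾ (G(h, P) = -⅛*6 = -¾)
m(C) = -¾
((-41 + 17)*(5 + m(-3)) + 98)² = ((-41 + 17)*(5 - ¾) + 98)² = (-24*17/4 + 98)² = (-102 + 98)² = (-4)² = 16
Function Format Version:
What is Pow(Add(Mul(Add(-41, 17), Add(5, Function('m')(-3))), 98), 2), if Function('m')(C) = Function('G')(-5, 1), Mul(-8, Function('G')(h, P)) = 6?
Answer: 16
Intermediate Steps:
Function('G')(h, P) = Rational(-3, 4) (Function('G')(h, P) = Mul(Rational(-1, 8), 6) = Rational(-3, 4))
Function('m')(C) = Rational(-3, 4)
Pow(Add(Mul(Add(-41, 17), Add(5, Function('m')(-3))), 98), 2) = Pow(Add(Mul(Add(-41, 17), Add(5, Rational(-3, 4))), 98), 2) = Pow(Add(Mul(-24, Rational(17, 4)), 98), 2) = Pow(Add(-102, 98), 2) = Pow(-4, 2) = 16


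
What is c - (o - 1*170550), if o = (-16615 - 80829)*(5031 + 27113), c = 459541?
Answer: 3132870027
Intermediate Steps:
o = -3132239936 (o = -97444*32144 = -3132239936)
c - (o - 1*170550) = 459541 - (-3132239936 - 1*170550) = 459541 - (-3132239936 - 170550) = 459541 - 1*(-3132410486) = 459541 + 3132410486 = 3132870027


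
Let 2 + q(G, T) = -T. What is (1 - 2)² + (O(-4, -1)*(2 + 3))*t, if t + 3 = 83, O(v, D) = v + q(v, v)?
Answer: -799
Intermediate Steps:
q(G, T) = -2 - T
O(v, D) = -2 (O(v, D) = v + (-2 - v) = -2)
t = 80 (t = -3 + 83 = 80)
(1 - 2)² + (O(-4, -1)*(2 + 3))*t = (1 - 2)² - 2*(2 + 3)*80 = (-1)² - 2*5*80 = 1 - 10*80 = 1 - 800 = -799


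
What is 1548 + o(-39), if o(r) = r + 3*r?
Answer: 1392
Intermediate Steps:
o(r) = 4*r
1548 + o(-39) = 1548 + 4*(-39) = 1548 - 156 = 1392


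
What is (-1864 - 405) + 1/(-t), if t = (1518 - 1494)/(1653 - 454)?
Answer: -55655/24 ≈ -2319.0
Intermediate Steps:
t = 24/1199 ≈ 0.020017
(-1864 - 405) + 1/(-t) = (-1864 - 405) + 1/(-1*24/1199) = -2269 + 1/(-24/1199) = -2269 - 1199/24 = -55655/24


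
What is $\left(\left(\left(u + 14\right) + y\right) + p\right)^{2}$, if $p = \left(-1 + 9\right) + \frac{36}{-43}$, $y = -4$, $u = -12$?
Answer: $\frac{49284}{1849} \approx 26.654$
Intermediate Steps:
$p = \frac{308}{43}$ ($p = 8 + 36 \left(- \frac{1}{43}\right) = 8 - \frac{36}{43} = \frac{308}{43} \approx 7.1628$)
$\left(\left(\left(u + 14\right) + y\right) + p\right)^{2} = \left(\left(\left(-12 + 14\right) - 4\right) + \frac{308}{43}\right)^{2} = \left(\left(2 - 4\right) + \frac{308}{43}\right)^{2} = \left(-2 + \frac{308}{43}\right)^{2} = \left(\frac{222}{43}\right)^{2} = \frac{49284}{1849}$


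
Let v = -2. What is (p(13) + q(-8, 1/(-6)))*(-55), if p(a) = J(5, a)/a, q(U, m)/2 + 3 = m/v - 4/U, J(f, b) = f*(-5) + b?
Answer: 24695/78 ≈ 316.60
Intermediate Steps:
J(f, b) = b - 5*f (J(f, b) = -5*f + b = b - 5*f)
q(U, m) = -6 - m - 8/U (q(U, m) = -6 + 2*(m/(-2) - 4/U) = -6 + 2*(m*(-½) - 4/U) = -6 + 2*(-m/2 - 4/U) = -6 + 2*(-4/U - m/2) = -6 + (-m - 8/U) = -6 - m - 8/U)
p(a) = (-25 + a)/a (p(a) = (a - 5*5)/a = (a - 25)/a = (-25 + a)/a)
(p(13) + q(-8, 1/(-6)))*(-55) = ((-25 + 13)/13 + (-6 - 1/(-6) - 8/(-8)))*(-55) = ((1/13)*(-12) + (-6 - 1*(-⅙) - 8*(-⅛)))*(-55) = (-12/13 + (-6 + ⅙ + 1))*(-55) = (-12/13 - 29/6)*(-55) = -449/78*(-55) = 24695/78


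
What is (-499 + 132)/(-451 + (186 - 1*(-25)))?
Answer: 367/240 ≈ 1.5292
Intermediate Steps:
(-499 + 132)/(-451 + (186 - 1*(-25))) = -367/(-451 + (186 + 25)) = -367/(-451 + 211) = -367/(-240) = -367*(-1/240) = 367/240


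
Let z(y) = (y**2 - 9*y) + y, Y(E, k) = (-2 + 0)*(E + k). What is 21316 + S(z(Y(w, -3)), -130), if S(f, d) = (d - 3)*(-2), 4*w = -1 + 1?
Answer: 21582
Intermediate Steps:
w = 0 (w = (-1 + 1)/4 = (1/4)*0 = 0)
Y(E, k) = -2*E - 2*k (Y(E, k) = -2*(E + k) = -2*E - 2*k)
z(y) = y**2 - 8*y
S(f, d) = 6 - 2*d (S(f, d) = (-3 + d)*(-2) = 6 - 2*d)
21316 + S(z(Y(w, -3)), -130) = 21316 + (6 - 2*(-130)) = 21316 + (6 + 260) = 21316 + 266 = 21582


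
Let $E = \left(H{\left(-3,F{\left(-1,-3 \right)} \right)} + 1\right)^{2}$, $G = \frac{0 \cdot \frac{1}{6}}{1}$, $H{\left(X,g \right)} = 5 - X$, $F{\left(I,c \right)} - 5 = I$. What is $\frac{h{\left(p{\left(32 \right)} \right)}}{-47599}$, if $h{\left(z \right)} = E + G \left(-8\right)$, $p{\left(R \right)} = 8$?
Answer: $- \frac{81}{47599} \approx -0.0017017$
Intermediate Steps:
$F{\left(I,c \right)} = 5 + I$
$G = 0$ ($G = 0 \cdot \frac{1}{6} \cdot 1 = 0 \cdot 1 = 0$)
$E = 81$ ($E = \left(\left(5 - -3\right) + 1\right)^{2} = \left(\left(5 + 3\right) + 1\right)^{2} = \left(8 + 1\right)^{2} = 9^{2} = 81$)
$h{\left(z \right)} = 81$ ($h{\left(z \right)} = 81 + 0 \left(-8\right) = 81 + 0 = 81$)
$\frac{h{\left(p{\left(32 \right)} \right)}}{-47599} = \frac{81}{-47599} = 81 \left(- \frac{1}{47599}\right) = - \frac{81}{47599}$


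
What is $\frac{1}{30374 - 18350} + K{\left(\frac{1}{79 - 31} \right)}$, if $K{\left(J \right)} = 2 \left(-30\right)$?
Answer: $- \frac{721439}{12024} \approx -60.0$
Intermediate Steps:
$K{\left(J \right)} = -60$
$\frac{1}{30374 - 18350} + K{\left(\frac{1}{79 - 31} \right)} = \frac{1}{30374 - 18350} - 60 = \frac{1}{12024} - 60 = - \frac{721439}{12024}$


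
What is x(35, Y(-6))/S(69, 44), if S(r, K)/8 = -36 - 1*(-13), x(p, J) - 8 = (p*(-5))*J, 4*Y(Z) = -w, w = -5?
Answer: 843/736 ≈ 1.1454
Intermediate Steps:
Y(Z) = 5/4 (Y(Z) = (-1*(-5))/4 = (¼)*5 = 5/4)
x(p, J) = 8 - 5*J*p (x(p, J) = 8 + (p*(-5))*J = 8 + (-5*p)*J = 8 - 5*J*p)
S(r, K) = -184 (S(r, K) = 8*(-36 - 1*(-13)) = 8*(-36 + 13) = 8*(-23) = -184)
x(35, Y(-6))/S(69, 44) = (8 - 5*5/4*35)/(-184) = (8 - 875/4)*(-1/184) = -843/4*(-1/184) = 843/736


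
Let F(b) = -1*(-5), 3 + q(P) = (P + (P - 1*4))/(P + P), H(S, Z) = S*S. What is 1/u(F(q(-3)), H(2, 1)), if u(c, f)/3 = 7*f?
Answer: 1/84 ≈ 0.011905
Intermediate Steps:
H(S, Z) = S²
q(P) = -3 + (-4 + 2*P)/(2*P) (q(P) = -3 + (P + (P - 1*4))/(P + P) = -3 + (P + (P - 4))/((2*P)) = -3 + (P + (-4 + P))*(1/(2*P)) = -3 + (-4 + 2*P)*(1/(2*P)) = -3 + (-4 + 2*P)/(2*P))
F(b) = 5
u(c, f) = 21*f (u(c, f) = 3*(7*f) = 21*f)
1/u(F(q(-3)), H(2, 1)) = 1/(21*2²) = 1/(21*4) = 1/84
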